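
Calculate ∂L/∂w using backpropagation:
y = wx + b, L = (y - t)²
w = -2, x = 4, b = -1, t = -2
∂L/∂w = -56

y = wx + b = (-2)(4) + -1 = -9
∂L/∂y = 2(y - t) = 2(-9 - -2) = -14
∂y/∂w = x = 4
∂L/∂w = ∂L/∂y · ∂y/∂w = -14 × 4 = -56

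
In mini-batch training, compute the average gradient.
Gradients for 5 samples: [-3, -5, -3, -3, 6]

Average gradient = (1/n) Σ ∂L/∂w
Average gradient = -1.6

Average = (1/5)(-3 + -5 + -3 + -3 + 6) = -8/5 = -1.6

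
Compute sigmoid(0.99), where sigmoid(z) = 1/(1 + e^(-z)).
0.7291

sigmoid(0.99) = 1/(1 + e^(-0.99)) = 1/(1 + 0.3716) = 0.7291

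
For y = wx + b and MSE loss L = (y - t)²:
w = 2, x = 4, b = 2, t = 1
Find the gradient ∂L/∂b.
∂L/∂b = 18

y = wx + b = (2)(4) + 2 = 10
∂L/∂y = 2(y - t) = 2(10 - 1) = 18
∂y/∂b = 1
∂L/∂b = ∂L/∂y · ∂y/∂b = 18 × 1 = 18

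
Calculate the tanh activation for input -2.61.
-0.9892

tanh(-2.61) = (e^(-2.61) - e^(2.61))/(e^(-2.61) + e^(2.61)) = -0.9892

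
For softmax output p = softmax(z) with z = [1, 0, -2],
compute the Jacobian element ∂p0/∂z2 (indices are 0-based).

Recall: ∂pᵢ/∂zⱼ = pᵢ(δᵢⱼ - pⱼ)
∂p0/∂z2 = -0.02477

p = softmax(z) = [0.7054, 0.2595, 0.03512]
p0 = 0.7054, p2 = 0.03512

∂p0/∂z2 = -p0 × p2 = -0.7054 × 0.03512 = -0.02477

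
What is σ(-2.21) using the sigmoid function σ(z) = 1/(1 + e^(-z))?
0.09886

sigmoid(-2.21) = 1/(1 + e^(2.21)) = 1/(1 + 9.116) = 0.09886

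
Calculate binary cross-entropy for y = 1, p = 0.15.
L = 1.897

L = -1·log(0.15) - 0·log(0.85) = -log(0.15) = 1.897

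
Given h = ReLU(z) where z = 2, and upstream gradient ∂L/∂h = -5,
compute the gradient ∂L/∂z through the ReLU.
∂L/∂z = -5

h = ReLU(2) = 2
Since z > 0: ∂h/∂z = 1
∂L/∂z = ∂L/∂h · ∂h/∂z = -5 × 1 = -5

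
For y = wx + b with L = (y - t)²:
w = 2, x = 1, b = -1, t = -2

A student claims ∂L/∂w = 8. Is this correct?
Incorrect

y = (2)(1) + -1 = 1
∂L/∂y = 2(y - t) = 2(1 - -2) = 6
∂y/∂w = x = 1
∂L/∂w = 6 × 1 = 6

Claimed value: 8
Incorrect: The correct gradient is 6.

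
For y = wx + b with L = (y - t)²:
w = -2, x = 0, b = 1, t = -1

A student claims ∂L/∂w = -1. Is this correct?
Incorrect

y = (-2)(0) + 1 = 1
∂L/∂y = 2(y - t) = 2(1 - -1) = 4
∂y/∂w = x = 0
∂L/∂w = 4 × 0 = 0

Claimed value: -1
Incorrect: The correct gradient is 0.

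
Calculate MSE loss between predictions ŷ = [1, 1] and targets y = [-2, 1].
MSE = 4.5

MSE = (1/2)((1--2)² + (1-1)²) = (1/2)(9 + 0) = 4.5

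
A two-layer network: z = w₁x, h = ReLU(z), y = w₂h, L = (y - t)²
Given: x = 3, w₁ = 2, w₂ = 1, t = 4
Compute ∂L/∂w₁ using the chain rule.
∂L/∂w₁ = 12

Forward pass:
z = w₁x = 2×3 = 6
h = ReLU(6) = 6
y = w₂h = 1×6 = 6

Backward pass:
∂L/∂y = 2(y - t) = 2(6 - 4) = 4
∂y/∂h = w₂ = 1
∂h/∂z = 1 (ReLU derivative)
∂z/∂w₁ = x = 3

∂L/∂w₁ = 4 × 1 × 1 × 3 = 12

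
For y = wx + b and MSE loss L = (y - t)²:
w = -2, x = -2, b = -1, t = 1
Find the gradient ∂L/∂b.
∂L/∂b = 4

y = wx + b = (-2)(-2) + -1 = 3
∂L/∂y = 2(y - t) = 2(3 - 1) = 4
∂y/∂b = 1
∂L/∂b = ∂L/∂y · ∂y/∂b = 4 × 1 = 4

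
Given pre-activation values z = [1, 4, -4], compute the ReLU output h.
h = [1, 4, 0]

ReLU applied element-wise: max(0,1)=1, max(0,4)=4, max(0,-4)=0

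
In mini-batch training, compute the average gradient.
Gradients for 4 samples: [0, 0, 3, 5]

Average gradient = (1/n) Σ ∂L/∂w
Average gradient = 2

Average = (1/4)(0 + 0 + 3 + 5) = 8/4 = 2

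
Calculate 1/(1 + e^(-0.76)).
0.6814

sigmoid(0.76) = 1/(1 + e^(-0.76)) = 1/(1 + 0.4677) = 0.6814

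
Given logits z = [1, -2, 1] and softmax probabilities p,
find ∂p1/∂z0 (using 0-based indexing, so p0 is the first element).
∂p1/∂z0 = -0.01185

p = softmax(z) = [0.4879, 0.02429, 0.4879]
p1 = 0.02429, p0 = 0.4879

∂p1/∂z0 = -p1 × p0 = -0.02429 × 0.4879 = -0.01185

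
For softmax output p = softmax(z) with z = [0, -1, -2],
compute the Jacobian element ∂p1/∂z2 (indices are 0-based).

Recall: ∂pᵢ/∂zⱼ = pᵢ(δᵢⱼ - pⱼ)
∂p1/∂z2 = -0.02203

p = softmax(z) = [0.6652, 0.2447, 0.09003]
p1 = 0.2447, p2 = 0.09003

∂p1/∂z2 = -p1 × p2 = -0.2447 × 0.09003 = -0.02203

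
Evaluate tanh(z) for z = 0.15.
0.1489

tanh(0.15) = (e^(0.15) - e^(-0.15))/(e^(0.15) + e^(-0.15)) = 0.1489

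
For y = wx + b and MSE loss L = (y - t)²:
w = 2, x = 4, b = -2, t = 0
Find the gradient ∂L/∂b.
∂L/∂b = 12

y = wx + b = (2)(4) + -2 = 6
∂L/∂y = 2(y - t) = 2(6 - 0) = 12
∂y/∂b = 1
∂L/∂b = ∂L/∂y · ∂y/∂b = 12 × 1 = 12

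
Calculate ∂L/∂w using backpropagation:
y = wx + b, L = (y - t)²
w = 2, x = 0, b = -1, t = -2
∂L/∂w = 0

y = wx + b = (2)(0) + -1 = -1
∂L/∂y = 2(y - t) = 2(-1 - -2) = 2
∂y/∂w = x = 0
∂L/∂w = ∂L/∂y · ∂y/∂w = 2 × 0 = 0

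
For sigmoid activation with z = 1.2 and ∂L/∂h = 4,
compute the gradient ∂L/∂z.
∂L/∂z = 0.7116

σ(1.2) = 0.7685
σ'(1.2) = σ(1.2)(1 - σ(1.2)) = 0.7685 × 0.2315 = 0.1779
∂L/∂z = ∂L/∂h · σ'(z) = 4 × 0.1779 = 0.7116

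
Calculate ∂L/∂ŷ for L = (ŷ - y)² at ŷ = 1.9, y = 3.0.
∂L/∂ŷ = -2.2

∂L/∂ŷ = 2(ŷ - y) = 2(1.9 - 3.0) = 2(-1.1) = -2.2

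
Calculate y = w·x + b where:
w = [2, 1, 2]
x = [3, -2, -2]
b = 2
y = 2

y = (2)(3) + (1)(-2) + (2)(-2) + 2 = 2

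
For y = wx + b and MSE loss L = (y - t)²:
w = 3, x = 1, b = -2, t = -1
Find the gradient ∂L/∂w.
∂L/∂w = 4

y = wx + b = (3)(1) + -2 = 1
∂L/∂y = 2(y - t) = 2(1 - -1) = 4
∂y/∂w = x = 1
∂L/∂w = ∂L/∂y · ∂y/∂w = 4 × 1 = 4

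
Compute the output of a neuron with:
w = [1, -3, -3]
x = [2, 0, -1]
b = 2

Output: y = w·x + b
y = 7

y = (1)(2) + (-3)(0) + (-3)(-1) + 2 = 7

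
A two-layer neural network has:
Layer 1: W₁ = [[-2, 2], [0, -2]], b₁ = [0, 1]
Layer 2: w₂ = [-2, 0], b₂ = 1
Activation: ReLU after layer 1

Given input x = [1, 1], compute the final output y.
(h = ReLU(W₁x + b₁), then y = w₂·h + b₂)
y = 1

Layer 1 pre-activation: z₁ = [0, -1]
After ReLU: h = [0, 0]
Layer 2 output: y = -2×0 + 0×0 + 1 = 1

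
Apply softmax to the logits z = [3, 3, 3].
p = [0.3333, 0.3333, 0.3333]

exp(z) = [20.09, 20.09, 20.09]
Sum = 60.26
p = [0.3333, 0.3333, 0.3333]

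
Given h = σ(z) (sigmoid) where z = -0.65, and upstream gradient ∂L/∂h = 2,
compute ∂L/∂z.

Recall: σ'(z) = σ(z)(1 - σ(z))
∂L/∂z = 0.4507

σ(-0.65) = 0.343
σ'(-0.65) = σ(-0.65)(1 - σ(-0.65)) = 0.343 × 0.657 = 0.2253
∂L/∂z = ∂L/∂h · σ'(z) = 2 × 0.2253 = 0.4507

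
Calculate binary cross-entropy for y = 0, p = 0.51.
L = 0.7133

L = -0·log(0.51) - 1·log(0.49) = -log(0.49) = 0.7133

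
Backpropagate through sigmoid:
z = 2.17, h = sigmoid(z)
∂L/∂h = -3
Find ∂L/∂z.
∂L/∂z = -0.2759

σ(2.17) = 0.8975
σ'(2.17) = σ(2.17)(1 - σ(2.17)) = 0.8975 × 0.1025 = 0.09198
∂L/∂z = ∂L/∂h · σ'(z) = -3 × 0.09198 = -0.2759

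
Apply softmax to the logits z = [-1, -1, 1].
p = [0.1065, 0.1065, 0.787]

exp(z) = [0.3679, 0.3679, 2.718]
Sum = 3.454
p = [0.1065, 0.1065, 0.787]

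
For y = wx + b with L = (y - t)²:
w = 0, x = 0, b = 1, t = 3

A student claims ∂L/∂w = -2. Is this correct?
Incorrect

y = (0)(0) + 1 = 1
∂L/∂y = 2(y - t) = 2(1 - 3) = -4
∂y/∂w = x = 0
∂L/∂w = -4 × 0 = 0

Claimed value: -2
Incorrect: The correct gradient is 0.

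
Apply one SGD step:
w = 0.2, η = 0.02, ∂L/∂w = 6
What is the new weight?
w_new = 0.08

w_new = w - η·∂L/∂w = 0.2 - 0.02×(6) = 0.2 - (0.12) = 0.08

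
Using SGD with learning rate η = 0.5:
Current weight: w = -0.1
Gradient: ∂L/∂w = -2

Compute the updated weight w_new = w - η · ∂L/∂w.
w_new = 0.9

w_new = w - η·∂L/∂w = -0.1 - 0.5×(-2) = -0.1 - (-1) = 0.9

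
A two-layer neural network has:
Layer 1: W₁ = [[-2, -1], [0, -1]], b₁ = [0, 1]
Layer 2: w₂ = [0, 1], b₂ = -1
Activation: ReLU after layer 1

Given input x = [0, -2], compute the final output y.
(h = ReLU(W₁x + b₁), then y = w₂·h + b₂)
y = 2

Layer 1 pre-activation: z₁ = [2, 3]
After ReLU: h = [2, 3]
Layer 2 output: y = 0×2 + 1×3 + -1 = 2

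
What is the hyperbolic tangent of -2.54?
-0.9876

tanh(-2.54) = (e^(-2.54) - e^(2.54))/(e^(-2.54) + e^(2.54)) = -0.9876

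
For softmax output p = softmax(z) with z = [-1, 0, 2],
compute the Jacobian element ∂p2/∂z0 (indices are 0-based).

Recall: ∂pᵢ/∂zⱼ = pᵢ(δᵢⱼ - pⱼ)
∂p2/∂z0 = -0.03545

p = softmax(z) = [0.04201, 0.1142, 0.8438]
p2 = 0.8438, p0 = 0.04201

∂p2/∂z0 = -p2 × p0 = -0.8438 × 0.04201 = -0.03545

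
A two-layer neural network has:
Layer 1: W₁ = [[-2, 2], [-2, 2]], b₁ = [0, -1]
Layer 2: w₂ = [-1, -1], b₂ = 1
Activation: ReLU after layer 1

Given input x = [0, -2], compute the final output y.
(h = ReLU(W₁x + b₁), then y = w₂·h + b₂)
y = 1

Layer 1 pre-activation: z₁ = [-4, -5]
After ReLU: h = [0, 0]
Layer 2 output: y = -1×0 + -1×0 + 1 = 1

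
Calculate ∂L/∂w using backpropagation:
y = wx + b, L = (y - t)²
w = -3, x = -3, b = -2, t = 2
∂L/∂w = -30

y = wx + b = (-3)(-3) + -2 = 7
∂L/∂y = 2(y - t) = 2(7 - 2) = 10
∂y/∂w = x = -3
∂L/∂w = ∂L/∂y · ∂y/∂w = 10 × -3 = -30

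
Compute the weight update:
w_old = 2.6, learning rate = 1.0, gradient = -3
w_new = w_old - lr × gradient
w_new = 5.6

w_new = w - η·∂L/∂w = 2.6 - 1.0×(-3) = 2.6 - (-3) = 5.6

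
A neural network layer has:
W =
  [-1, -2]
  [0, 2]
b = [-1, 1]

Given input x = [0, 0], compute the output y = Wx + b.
y = [-1, 1]

Wx = [-1×0 + -2×0, 0×0 + 2×0]
   = [0, 0]
y = Wx + b = [0 + -1, 0 + 1] = [-1, 1]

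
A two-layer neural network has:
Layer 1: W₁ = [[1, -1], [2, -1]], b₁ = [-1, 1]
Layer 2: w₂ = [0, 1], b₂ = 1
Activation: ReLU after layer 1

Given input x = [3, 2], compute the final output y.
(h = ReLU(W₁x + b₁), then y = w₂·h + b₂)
y = 6

Layer 1 pre-activation: z₁ = [0, 5]
After ReLU: h = [0, 5]
Layer 2 output: y = 0×0 + 1×5 + 1 = 6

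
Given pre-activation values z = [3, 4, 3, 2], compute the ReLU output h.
h = [3, 4, 3, 2]

ReLU applied element-wise: max(0,3)=3, max(0,4)=4, max(0,3)=3, max(0,2)=2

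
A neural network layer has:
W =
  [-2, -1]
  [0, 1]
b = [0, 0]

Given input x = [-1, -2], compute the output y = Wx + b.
y = [4, -2]

Wx = [-2×-1 + -1×-2, 0×-1 + 1×-2]
   = [4, -2]
y = Wx + b = [4 + 0, -2 + 0] = [4, -2]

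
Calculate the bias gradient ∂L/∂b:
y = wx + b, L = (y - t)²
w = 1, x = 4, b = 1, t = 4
∂L/∂b = 2

y = wx + b = (1)(4) + 1 = 5
∂L/∂y = 2(y - t) = 2(5 - 4) = 2
∂y/∂b = 1
∂L/∂b = ∂L/∂y · ∂y/∂b = 2 × 1 = 2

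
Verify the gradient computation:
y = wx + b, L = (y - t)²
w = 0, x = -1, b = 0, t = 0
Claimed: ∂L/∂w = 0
Correct

y = (0)(-1) + 0 = 0
∂L/∂y = 2(y - t) = 2(0 - 0) = 0
∂y/∂w = x = -1
∂L/∂w = 0 × -1 = 0

Claimed value: 0
Correct: The correct gradient is 0.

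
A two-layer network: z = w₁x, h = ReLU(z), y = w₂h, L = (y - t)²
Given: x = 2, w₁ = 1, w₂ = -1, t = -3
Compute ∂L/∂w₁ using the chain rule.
∂L/∂w₁ = -4

Forward pass:
z = w₁x = 1×2 = 2
h = ReLU(2) = 2
y = w₂h = -1×2 = -2

Backward pass:
∂L/∂y = 2(y - t) = 2(-2 - -3) = 2
∂y/∂h = w₂ = -1
∂h/∂z = 1 (ReLU derivative)
∂z/∂w₁ = x = 2

∂L/∂w₁ = 2 × -1 × 1 × 2 = -4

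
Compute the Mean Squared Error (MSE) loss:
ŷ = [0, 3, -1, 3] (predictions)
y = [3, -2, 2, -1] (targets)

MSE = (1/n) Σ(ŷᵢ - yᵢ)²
MSE = 14.75

MSE = (1/4)((0-3)² + (3--2)² + (-1-2)² + (3--1)²) = (1/4)(9 + 25 + 9 + 16) = 14.75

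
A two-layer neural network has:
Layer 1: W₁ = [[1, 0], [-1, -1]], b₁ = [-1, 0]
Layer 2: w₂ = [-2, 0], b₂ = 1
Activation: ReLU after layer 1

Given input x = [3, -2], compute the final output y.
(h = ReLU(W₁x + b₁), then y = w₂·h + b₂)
y = -3

Layer 1 pre-activation: z₁ = [2, -1]
After ReLU: h = [2, 0]
Layer 2 output: y = -2×2 + 0×0 + 1 = -3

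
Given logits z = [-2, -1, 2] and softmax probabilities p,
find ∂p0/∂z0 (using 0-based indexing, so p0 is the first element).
∂p0/∂z0 = 0.01685

p = softmax(z) = [0.01715, 0.04661, 0.9362]
p0 = 0.01715

∂p0/∂z0 = p0(1 - p0) = 0.01715 × (1 - 0.01715) = 0.01685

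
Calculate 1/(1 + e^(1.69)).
0.1558

sigmoid(-1.69) = 1/(1 + e^(1.69)) = 1/(1 + 5.419) = 0.1558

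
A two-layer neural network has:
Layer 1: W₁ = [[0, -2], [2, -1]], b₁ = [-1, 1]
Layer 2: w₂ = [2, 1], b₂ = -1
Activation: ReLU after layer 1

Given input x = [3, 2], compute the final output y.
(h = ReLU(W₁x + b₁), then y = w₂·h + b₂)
y = 4

Layer 1 pre-activation: z₁ = [-5, 5]
After ReLU: h = [0, 5]
Layer 2 output: y = 2×0 + 1×5 + -1 = 4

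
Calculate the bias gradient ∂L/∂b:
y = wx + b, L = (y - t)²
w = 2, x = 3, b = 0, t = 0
∂L/∂b = 12

y = wx + b = (2)(3) + 0 = 6
∂L/∂y = 2(y - t) = 2(6 - 0) = 12
∂y/∂b = 1
∂L/∂b = ∂L/∂y · ∂y/∂b = 12 × 1 = 12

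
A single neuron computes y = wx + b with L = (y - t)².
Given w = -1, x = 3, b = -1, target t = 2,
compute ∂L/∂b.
∂L/∂b = -12

y = wx + b = (-1)(3) + -1 = -4
∂L/∂y = 2(y - t) = 2(-4 - 2) = -12
∂y/∂b = 1
∂L/∂b = ∂L/∂y · ∂y/∂b = -12 × 1 = -12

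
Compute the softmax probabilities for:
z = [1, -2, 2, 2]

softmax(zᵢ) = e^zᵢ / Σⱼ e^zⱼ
p = [0.1542, 0.0077, 0.4191, 0.4191]

exp(z) = [2.718, 0.1353, 7.389, 7.389]
Sum = 17.63
p = [0.1542, 0.0077, 0.4191, 0.4191]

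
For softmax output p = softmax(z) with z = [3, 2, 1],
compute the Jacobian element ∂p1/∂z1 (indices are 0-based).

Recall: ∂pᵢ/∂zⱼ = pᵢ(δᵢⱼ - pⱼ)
∂p1/∂z1 = 0.1848

p = softmax(z) = [0.6652, 0.2447, 0.09003]
p1 = 0.2447

∂p1/∂z1 = p1(1 - p1) = 0.2447 × (1 - 0.2447) = 0.1848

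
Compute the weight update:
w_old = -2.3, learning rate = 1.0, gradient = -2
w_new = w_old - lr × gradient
w_new = -0.3

w_new = w - η·∂L/∂w = -2.3 - 1.0×(-2) = -2.3 - (-2) = -0.3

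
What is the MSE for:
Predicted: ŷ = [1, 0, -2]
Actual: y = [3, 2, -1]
MSE = 3

MSE = (1/3)((1-3)² + (0-2)² + (-2--1)²) = (1/3)(4 + 4 + 1) = 3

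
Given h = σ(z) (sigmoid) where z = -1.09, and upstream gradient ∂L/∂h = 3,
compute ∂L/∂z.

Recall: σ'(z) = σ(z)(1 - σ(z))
∂L/∂z = 0.5649

σ(-1.09) = 0.2516
σ'(-1.09) = σ(-1.09)(1 - σ(-1.09)) = 0.2516 × 0.7484 = 0.1883
∂L/∂z = ∂L/∂h · σ'(z) = 3 × 0.1883 = 0.5649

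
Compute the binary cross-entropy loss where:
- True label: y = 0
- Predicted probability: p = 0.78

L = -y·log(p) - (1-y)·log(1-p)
L = 1.514

L = -0·log(0.78) - 1·log(0.22) = -log(0.22) = 1.514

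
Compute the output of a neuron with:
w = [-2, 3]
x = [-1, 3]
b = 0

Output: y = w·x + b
y = 11

y = (-2)(-1) + (3)(3) + 0 = 11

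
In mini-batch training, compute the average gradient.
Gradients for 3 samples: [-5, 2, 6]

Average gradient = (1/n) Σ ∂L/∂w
Average gradient = 1

Average = (1/3)(-5 + 2 + 6) = 3/3 = 1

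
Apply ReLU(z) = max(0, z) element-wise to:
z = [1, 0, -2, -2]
h = [1, 0, 0, 0]

ReLU applied element-wise: max(0,1)=1, max(0,0)=0, max(0,-2)=0, max(0,-2)=0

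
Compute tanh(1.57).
0.917

tanh(1.57) = (e^(1.57) - e^(-1.57))/(e^(1.57) + e^(-1.57)) = 0.917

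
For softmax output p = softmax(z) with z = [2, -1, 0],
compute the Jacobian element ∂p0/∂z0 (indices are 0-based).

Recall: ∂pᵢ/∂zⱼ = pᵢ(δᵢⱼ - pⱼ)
∂p0/∂z0 = 0.1318

p = softmax(z) = [0.8438, 0.04201, 0.1142]
p0 = 0.8438

∂p0/∂z0 = p0(1 - p0) = 0.8438 × (1 - 0.8438) = 0.1318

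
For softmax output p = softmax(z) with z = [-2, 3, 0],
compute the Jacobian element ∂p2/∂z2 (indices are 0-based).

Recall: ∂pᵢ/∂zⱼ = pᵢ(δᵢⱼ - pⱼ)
∂p2/∂z2 = 0.0449

p = softmax(z) = [0.006377, 0.9465, 0.04712]
p2 = 0.04712

∂p2/∂z2 = p2(1 - p2) = 0.04712 × (1 - 0.04712) = 0.0449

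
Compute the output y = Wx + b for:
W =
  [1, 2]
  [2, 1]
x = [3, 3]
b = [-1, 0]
y = [8, 9]

Wx = [1×3 + 2×3, 2×3 + 1×3]
   = [9, 9]
y = Wx + b = [9 + -1, 9 + 0] = [8, 9]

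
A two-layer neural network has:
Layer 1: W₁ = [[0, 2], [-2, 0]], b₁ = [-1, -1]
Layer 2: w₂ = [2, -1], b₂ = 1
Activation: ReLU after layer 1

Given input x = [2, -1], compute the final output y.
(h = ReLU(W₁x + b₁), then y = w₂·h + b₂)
y = 1

Layer 1 pre-activation: z₁ = [-3, -5]
After ReLU: h = [0, 0]
Layer 2 output: y = 2×0 + -1×0 + 1 = 1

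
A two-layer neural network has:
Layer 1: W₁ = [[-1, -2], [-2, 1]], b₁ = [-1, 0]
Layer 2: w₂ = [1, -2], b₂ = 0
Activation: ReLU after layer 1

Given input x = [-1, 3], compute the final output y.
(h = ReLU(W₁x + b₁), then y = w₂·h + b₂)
y = -10

Layer 1 pre-activation: z₁ = [-6, 5]
After ReLU: h = [0, 5]
Layer 2 output: y = 1×0 + -2×5 + 0 = -10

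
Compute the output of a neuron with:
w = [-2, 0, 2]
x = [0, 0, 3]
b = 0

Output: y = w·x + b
y = 6

y = (-2)(0) + (0)(0) + (2)(3) + 0 = 6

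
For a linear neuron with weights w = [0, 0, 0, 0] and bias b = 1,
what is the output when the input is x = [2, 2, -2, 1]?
y = 1

y = (0)(2) + (0)(2) + (0)(-2) + (0)(1) + 1 = 1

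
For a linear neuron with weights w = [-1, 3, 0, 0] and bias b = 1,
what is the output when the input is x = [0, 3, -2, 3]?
y = 10

y = (-1)(0) + (3)(3) + (0)(-2) + (0)(3) + 1 = 10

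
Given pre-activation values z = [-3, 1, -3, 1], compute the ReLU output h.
h = [0, 1, 0, 1]

ReLU applied element-wise: max(0,-3)=0, max(0,1)=1, max(0,-3)=0, max(0,1)=1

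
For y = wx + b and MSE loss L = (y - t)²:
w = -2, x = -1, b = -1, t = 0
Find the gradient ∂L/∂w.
∂L/∂w = -2

y = wx + b = (-2)(-1) + -1 = 1
∂L/∂y = 2(y - t) = 2(1 - 0) = 2
∂y/∂w = x = -1
∂L/∂w = ∂L/∂y · ∂y/∂w = 2 × -1 = -2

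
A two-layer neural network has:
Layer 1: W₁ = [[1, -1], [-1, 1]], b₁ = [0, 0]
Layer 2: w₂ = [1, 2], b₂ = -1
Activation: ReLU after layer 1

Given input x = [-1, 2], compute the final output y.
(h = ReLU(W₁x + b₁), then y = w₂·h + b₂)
y = 5

Layer 1 pre-activation: z₁ = [-3, 3]
After ReLU: h = [0, 3]
Layer 2 output: y = 1×0 + 2×3 + -1 = 5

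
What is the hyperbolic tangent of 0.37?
0.354

tanh(0.37) = (e^(0.37) - e^(-0.37))/(e^(0.37) + e^(-0.37)) = 0.354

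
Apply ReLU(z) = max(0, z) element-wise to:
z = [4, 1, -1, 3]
h = [4, 1, 0, 3]

ReLU applied element-wise: max(0,4)=4, max(0,1)=1, max(0,-1)=0, max(0,3)=3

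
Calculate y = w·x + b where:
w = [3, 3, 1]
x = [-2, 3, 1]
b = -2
y = 2

y = (3)(-2) + (3)(3) + (1)(1) + -2 = 2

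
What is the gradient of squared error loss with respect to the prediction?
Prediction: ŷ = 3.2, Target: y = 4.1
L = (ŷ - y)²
∂L/∂ŷ = -1.8

∂L/∂ŷ = 2(ŷ - y) = 2(3.2 - 4.1) = 2(-0.9) = -1.8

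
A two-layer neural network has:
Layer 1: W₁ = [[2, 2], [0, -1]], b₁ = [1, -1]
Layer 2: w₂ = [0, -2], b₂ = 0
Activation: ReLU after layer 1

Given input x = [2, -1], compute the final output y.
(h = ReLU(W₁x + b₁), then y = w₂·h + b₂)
y = 0

Layer 1 pre-activation: z₁ = [3, 0]
After ReLU: h = [3, 0]
Layer 2 output: y = 0×3 + -2×0 + 0 = 0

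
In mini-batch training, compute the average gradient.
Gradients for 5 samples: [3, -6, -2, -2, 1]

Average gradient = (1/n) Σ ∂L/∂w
Average gradient = -1.2

Average = (1/5)(3 + -6 + -2 + -2 + 1) = -6/5 = -1.2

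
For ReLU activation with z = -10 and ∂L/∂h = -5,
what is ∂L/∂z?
∂L/∂z = 0

h = ReLU(-10) = 0
Since z < 0: ∂h/∂z = 0
∂L/∂z = ∂L/∂h · ∂h/∂z = -5 × 0 = 0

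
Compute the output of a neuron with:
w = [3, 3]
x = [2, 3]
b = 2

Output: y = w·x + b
y = 17

y = (3)(2) + (3)(3) + 2 = 17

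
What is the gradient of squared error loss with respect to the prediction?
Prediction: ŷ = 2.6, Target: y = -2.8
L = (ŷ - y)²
∂L/∂ŷ = 10.8

∂L/∂ŷ = 2(ŷ - y) = 2(2.6 - -2.8) = 2(5.4) = 10.8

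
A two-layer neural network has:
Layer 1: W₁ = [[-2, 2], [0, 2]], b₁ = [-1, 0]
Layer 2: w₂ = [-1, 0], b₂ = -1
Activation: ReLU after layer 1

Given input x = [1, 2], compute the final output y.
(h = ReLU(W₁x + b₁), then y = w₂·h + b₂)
y = -2

Layer 1 pre-activation: z₁ = [1, 4]
After ReLU: h = [1, 4]
Layer 2 output: y = -1×1 + 0×4 + -1 = -2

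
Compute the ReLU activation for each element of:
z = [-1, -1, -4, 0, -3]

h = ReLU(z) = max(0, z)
h = [0, 0, 0, 0, 0]

ReLU applied element-wise: max(0,-1)=0, max(0,-1)=0, max(0,-4)=0, max(0,0)=0, max(0,-3)=0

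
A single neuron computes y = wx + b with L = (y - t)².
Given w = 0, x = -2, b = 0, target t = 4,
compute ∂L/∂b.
∂L/∂b = -8

y = wx + b = (0)(-2) + 0 = 0
∂L/∂y = 2(y - t) = 2(0 - 4) = -8
∂y/∂b = 1
∂L/∂b = ∂L/∂y · ∂y/∂b = -8 × 1 = -8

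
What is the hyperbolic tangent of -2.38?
-0.983

tanh(-2.38) = (e^(-2.38) - e^(2.38))/(e^(-2.38) + e^(2.38)) = -0.983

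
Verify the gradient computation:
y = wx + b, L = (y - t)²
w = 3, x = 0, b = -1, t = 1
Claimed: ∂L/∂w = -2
Incorrect

y = (3)(0) + -1 = -1
∂L/∂y = 2(y - t) = 2(-1 - 1) = -4
∂y/∂w = x = 0
∂L/∂w = -4 × 0 = 0

Claimed value: -2
Incorrect: The correct gradient is 0.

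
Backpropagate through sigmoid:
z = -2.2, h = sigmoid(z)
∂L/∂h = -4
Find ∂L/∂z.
∂L/∂z = -0.3592

σ(-2.2) = 0.09975
σ'(-2.2) = σ(-2.2)(1 - σ(-2.2)) = 0.09975 × 0.9002 = 0.0898
∂L/∂z = ∂L/∂h · σ'(z) = -4 × 0.0898 = -0.3592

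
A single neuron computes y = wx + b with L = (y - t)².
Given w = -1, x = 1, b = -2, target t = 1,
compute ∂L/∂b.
∂L/∂b = -8

y = wx + b = (-1)(1) + -2 = -3
∂L/∂y = 2(y - t) = 2(-3 - 1) = -8
∂y/∂b = 1
∂L/∂b = ∂L/∂y · ∂y/∂b = -8 × 1 = -8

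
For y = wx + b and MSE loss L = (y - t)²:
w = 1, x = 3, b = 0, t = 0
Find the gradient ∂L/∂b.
∂L/∂b = 6

y = wx + b = (1)(3) + 0 = 3
∂L/∂y = 2(y - t) = 2(3 - 0) = 6
∂y/∂b = 1
∂L/∂b = ∂L/∂y · ∂y/∂b = 6 × 1 = 6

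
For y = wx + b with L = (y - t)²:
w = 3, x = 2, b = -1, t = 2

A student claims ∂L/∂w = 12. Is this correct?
Correct

y = (3)(2) + -1 = 5
∂L/∂y = 2(y - t) = 2(5 - 2) = 6
∂y/∂w = x = 2
∂L/∂w = 6 × 2 = 12

Claimed value: 12
Correct: The correct gradient is 12.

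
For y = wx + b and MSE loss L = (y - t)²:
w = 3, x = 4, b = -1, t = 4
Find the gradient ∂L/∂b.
∂L/∂b = 14

y = wx + b = (3)(4) + -1 = 11
∂L/∂y = 2(y - t) = 2(11 - 4) = 14
∂y/∂b = 1
∂L/∂b = ∂L/∂y · ∂y/∂b = 14 × 1 = 14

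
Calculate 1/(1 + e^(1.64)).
0.1625

sigmoid(-1.64) = 1/(1 + e^(1.64)) = 1/(1 + 5.155) = 0.1625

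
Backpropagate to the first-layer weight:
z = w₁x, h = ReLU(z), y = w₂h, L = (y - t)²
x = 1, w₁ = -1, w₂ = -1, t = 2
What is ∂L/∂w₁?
∂L/∂w₁ = 0

Forward pass:
z = w₁x = -1×1 = -1
h = ReLU(-1) = 0
y = w₂h = -1×0 = 0

Backward pass:
∂L/∂y = 2(y - t) = 2(0 - 2) = -4
∂y/∂h = w₂ = -1
∂h/∂z = 0 (ReLU derivative)
∂z/∂w₁ = x = 1

∂L/∂w₁ = -4 × -1 × 0 × 1 = 0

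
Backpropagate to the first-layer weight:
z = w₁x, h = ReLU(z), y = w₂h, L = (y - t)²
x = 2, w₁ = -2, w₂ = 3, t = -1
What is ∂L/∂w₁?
∂L/∂w₁ = 0

Forward pass:
z = w₁x = -2×2 = -4
h = ReLU(-4) = 0
y = w₂h = 3×0 = 0

Backward pass:
∂L/∂y = 2(y - t) = 2(0 - -1) = 2
∂y/∂h = w₂ = 3
∂h/∂z = 0 (ReLU derivative)
∂z/∂w₁ = x = 2

∂L/∂w₁ = 2 × 3 × 0 × 2 = 0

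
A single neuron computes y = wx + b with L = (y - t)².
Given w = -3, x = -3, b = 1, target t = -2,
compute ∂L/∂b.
∂L/∂b = 24

y = wx + b = (-3)(-3) + 1 = 10
∂L/∂y = 2(y - t) = 2(10 - -2) = 24
∂y/∂b = 1
∂L/∂b = ∂L/∂y · ∂y/∂b = 24 × 1 = 24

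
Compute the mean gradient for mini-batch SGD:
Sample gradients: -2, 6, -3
Average gradient = 0.3333

Average = (1/3)(-2 + 6 + -3) = 1/3 = 0.3333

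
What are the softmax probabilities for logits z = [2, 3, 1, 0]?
p = [0.2369, 0.6439, 0.0871, 0.0321]

exp(z) = [7.389, 20.09, 2.718, 1]
Sum = 31.19
p = [0.2369, 0.6439, 0.0871, 0.0321]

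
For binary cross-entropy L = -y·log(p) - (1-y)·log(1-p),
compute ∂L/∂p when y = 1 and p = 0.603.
∂L/∂p = -1.658

∂L/∂p = -y/p + (1-y)/(1-p) = -1/0.603 + 0 = -1.658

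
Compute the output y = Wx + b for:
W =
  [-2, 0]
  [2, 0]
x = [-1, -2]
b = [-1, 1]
y = [1, -1]

Wx = [-2×-1 + 0×-2, 2×-1 + 0×-2]
   = [2, -2]
y = Wx + b = [2 + -1, -2 + 1] = [1, -1]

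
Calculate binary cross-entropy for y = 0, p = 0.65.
L = 1.05

L = -0·log(0.65) - 1·log(0.35) = -log(0.35) = 1.05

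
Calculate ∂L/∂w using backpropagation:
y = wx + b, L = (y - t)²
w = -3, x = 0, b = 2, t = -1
∂L/∂w = 0

y = wx + b = (-3)(0) + 2 = 2
∂L/∂y = 2(y - t) = 2(2 - -1) = 6
∂y/∂w = x = 0
∂L/∂w = ∂L/∂y · ∂y/∂w = 6 × 0 = 0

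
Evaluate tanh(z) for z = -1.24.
-0.8455

tanh(-1.24) = (e^(-1.24) - e^(1.24))/(e^(-1.24) + e^(1.24)) = -0.8455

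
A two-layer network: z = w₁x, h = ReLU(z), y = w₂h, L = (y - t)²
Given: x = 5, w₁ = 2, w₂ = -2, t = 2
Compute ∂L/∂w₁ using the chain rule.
∂L/∂w₁ = 440

Forward pass:
z = w₁x = 2×5 = 10
h = ReLU(10) = 10
y = w₂h = -2×10 = -20

Backward pass:
∂L/∂y = 2(y - t) = 2(-20 - 2) = -44
∂y/∂h = w₂ = -2
∂h/∂z = 1 (ReLU derivative)
∂z/∂w₁ = x = 5

∂L/∂w₁ = -44 × -2 × 1 × 5 = 440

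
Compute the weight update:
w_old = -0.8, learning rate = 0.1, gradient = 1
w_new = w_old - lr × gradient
w_new = -0.9

w_new = w - η·∂L/∂w = -0.8 - 0.1×(1) = -0.8 - (0.1) = -0.9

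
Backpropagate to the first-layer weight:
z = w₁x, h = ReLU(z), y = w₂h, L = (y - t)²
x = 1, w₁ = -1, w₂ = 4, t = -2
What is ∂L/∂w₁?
∂L/∂w₁ = 0

Forward pass:
z = w₁x = -1×1 = -1
h = ReLU(-1) = 0
y = w₂h = 4×0 = 0

Backward pass:
∂L/∂y = 2(y - t) = 2(0 - -2) = 4
∂y/∂h = w₂ = 4
∂h/∂z = 0 (ReLU derivative)
∂z/∂w₁ = x = 1

∂L/∂w₁ = 4 × 4 × 0 × 1 = 0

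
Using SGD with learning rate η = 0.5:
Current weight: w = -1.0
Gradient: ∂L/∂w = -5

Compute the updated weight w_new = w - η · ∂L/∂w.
w_new = 1.5

w_new = w - η·∂L/∂w = -1.0 - 0.5×(-5) = -1.0 - (-2.5) = 1.5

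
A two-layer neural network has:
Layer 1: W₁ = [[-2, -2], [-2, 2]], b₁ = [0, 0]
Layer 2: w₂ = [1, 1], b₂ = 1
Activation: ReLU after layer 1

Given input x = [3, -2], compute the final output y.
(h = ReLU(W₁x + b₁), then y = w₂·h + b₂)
y = 1

Layer 1 pre-activation: z₁ = [-2, -10]
After ReLU: h = [0, 0]
Layer 2 output: y = 1×0 + 1×0 + 1 = 1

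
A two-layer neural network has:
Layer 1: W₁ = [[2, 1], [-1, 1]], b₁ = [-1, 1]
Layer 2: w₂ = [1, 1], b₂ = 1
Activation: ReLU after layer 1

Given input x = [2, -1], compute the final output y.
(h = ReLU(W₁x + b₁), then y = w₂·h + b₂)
y = 3

Layer 1 pre-activation: z₁ = [2, -2]
After ReLU: h = [2, 0]
Layer 2 output: y = 1×2 + 1×0 + 1 = 3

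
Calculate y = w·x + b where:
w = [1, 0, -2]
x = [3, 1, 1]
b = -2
y = -1

y = (1)(3) + (0)(1) + (-2)(1) + -2 = -1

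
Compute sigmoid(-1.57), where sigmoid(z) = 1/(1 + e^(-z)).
0.1722

sigmoid(-1.57) = 1/(1 + e^(1.57)) = 1/(1 + 4.807) = 0.1722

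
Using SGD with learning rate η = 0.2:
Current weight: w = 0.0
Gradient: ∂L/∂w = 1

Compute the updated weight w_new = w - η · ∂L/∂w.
w_new = -0.2

w_new = w - η·∂L/∂w = 0.0 - 0.2×(1) = 0.0 - (0.2) = -0.2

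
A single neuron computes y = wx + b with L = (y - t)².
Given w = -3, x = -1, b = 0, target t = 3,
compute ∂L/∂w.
∂L/∂w = 0

y = wx + b = (-3)(-1) + 0 = 3
∂L/∂y = 2(y - t) = 2(3 - 3) = 0
∂y/∂w = x = -1
∂L/∂w = ∂L/∂y · ∂y/∂w = 0 × -1 = 0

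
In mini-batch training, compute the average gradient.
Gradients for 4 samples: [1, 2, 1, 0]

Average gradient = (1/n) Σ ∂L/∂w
Average gradient = 1

Average = (1/4)(1 + 2 + 1 + 0) = 4/4 = 1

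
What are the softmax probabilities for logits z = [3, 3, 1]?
p = [0.4683, 0.4683, 0.0634]

exp(z) = [20.09, 20.09, 2.718]
Sum = 42.89
p = [0.4683, 0.4683, 0.0634]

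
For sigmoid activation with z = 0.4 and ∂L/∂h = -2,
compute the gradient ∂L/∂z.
∂L/∂z = -0.4805

σ(0.4) = 0.5987
σ'(0.4) = σ(0.4)(1 - σ(0.4)) = 0.5987 × 0.4013 = 0.2403
∂L/∂z = ∂L/∂h · σ'(z) = -2 × 0.2403 = -0.4805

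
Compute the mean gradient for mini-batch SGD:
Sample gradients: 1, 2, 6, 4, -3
Average gradient = 2

Average = (1/5)(1 + 2 + 6 + 4 + -3) = 10/5 = 2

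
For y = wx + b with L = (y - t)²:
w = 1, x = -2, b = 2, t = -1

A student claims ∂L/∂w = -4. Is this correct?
Correct

y = (1)(-2) + 2 = 0
∂L/∂y = 2(y - t) = 2(0 - -1) = 2
∂y/∂w = x = -2
∂L/∂w = 2 × -2 = -4

Claimed value: -4
Correct: The correct gradient is -4.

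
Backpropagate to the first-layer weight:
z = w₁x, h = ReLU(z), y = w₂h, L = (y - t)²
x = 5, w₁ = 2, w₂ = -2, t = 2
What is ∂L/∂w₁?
∂L/∂w₁ = 440

Forward pass:
z = w₁x = 2×5 = 10
h = ReLU(10) = 10
y = w₂h = -2×10 = -20

Backward pass:
∂L/∂y = 2(y - t) = 2(-20 - 2) = -44
∂y/∂h = w₂ = -2
∂h/∂z = 1 (ReLU derivative)
∂z/∂w₁ = x = 5

∂L/∂w₁ = -44 × -2 × 1 × 5 = 440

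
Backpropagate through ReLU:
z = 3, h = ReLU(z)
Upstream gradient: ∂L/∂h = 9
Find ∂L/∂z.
∂L/∂z = 9

h = ReLU(3) = 3
Since z > 0: ∂h/∂z = 1
∂L/∂z = ∂L/∂h · ∂h/∂z = 9 × 1 = 9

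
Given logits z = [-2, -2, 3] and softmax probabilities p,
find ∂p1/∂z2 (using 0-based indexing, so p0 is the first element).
∂p1/∂z2 = -0.00656

p = softmax(z) = [0.006648, 0.006648, 0.9867]
p1 = 0.006648, p2 = 0.9867

∂p1/∂z2 = -p1 × p2 = -0.006648 × 0.9867 = -0.00656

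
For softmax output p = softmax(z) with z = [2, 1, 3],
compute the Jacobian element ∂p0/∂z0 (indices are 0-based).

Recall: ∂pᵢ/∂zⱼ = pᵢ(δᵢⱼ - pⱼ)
∂p0/∂z0 = 0.1848

p = softmax(z) = [0.2447, 0.09003, 0.6652]
p0 = 0.2447

∂p0/∂z0 = p0(1 - p0) = 0.2447 × (1 - 0.2447) = 0.1848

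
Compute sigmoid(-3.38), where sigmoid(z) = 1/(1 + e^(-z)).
0.03293

sigmoid(-3.38) = 1/(1 + e^(3.38)) = 1/(1 + 29.37) = 0.03293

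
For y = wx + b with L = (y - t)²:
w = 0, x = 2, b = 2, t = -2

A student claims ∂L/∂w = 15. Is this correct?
Incorrect

y = (0)(2) + 2 = 2
∂L/∂y = 2(y - t) = 2(2 - -2) = 8
∂y/∂w = x = 2
∂L/∂w = 8 × 2 = 16

Claimed value: 15
Incorrect: The correct gradient is 16.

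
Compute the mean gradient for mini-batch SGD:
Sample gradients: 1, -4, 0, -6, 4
Average gradient = -1

Average = (1/5)(1 + -4 + 0 + -6 + 4) = -5/5 = -1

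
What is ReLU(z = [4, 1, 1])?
h = [4, 1, 1]

ReLU applied element-wise: max(0,4)=4, max(0,1)=1, max(0,1)=1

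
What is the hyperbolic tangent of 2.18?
0.9748

tanh(2.18) = (e^(2.18) - e^(-2.18))/(e^(2.18) + e^(-2.18)) = 0.9748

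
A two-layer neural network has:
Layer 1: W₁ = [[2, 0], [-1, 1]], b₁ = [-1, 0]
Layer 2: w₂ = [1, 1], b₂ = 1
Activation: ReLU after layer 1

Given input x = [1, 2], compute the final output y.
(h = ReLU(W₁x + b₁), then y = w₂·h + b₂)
y = 3

Layer 1 pre-activation: z₁ = [1, 1]
After ReLU: h = [1, 1]
Layer 2 output: y = 1×1 + 1×1 + 1 = 3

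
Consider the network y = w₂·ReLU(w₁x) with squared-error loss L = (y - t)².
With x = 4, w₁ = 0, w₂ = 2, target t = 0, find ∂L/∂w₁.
∂L/∂w₁ = 0

Forward pass:
z = w₁x = 0×4 = 0
h = ReLU(0) = 0
y = w₂h = 2×0 = 0

Backward pass:
∂L/∂y = 2(y - t) = 2(0 - 0) = 0
∂y/∂h = w₂ = 2
∂h/∂z = 0 (ReLU derivative)
∂z/∂w₁ = x = 4

∂L/∂w₁ = 0 × 2 × 0 × 4 = 0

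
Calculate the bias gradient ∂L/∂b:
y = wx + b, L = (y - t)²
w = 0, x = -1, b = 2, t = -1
∂L/∂b = 6

y = wx + b = (0)(-1) + 2 = 2
∂L/∂y = 2(y - t) = 2(2 - -1) = 6
∂y/∂b = 1
∂L/∂b = ∂L/∂y · ∂y/∂b = 6 × 1 = 6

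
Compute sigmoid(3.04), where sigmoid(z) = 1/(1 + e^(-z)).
0.9543

sigmoid(3.04) = 1/(1 + e^(-3.04)) = 1/(1 + 0.04783) = 0.9543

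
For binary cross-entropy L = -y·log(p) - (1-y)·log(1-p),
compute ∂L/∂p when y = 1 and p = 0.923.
∂L/∂p = -1.083

∂L/∂p = -y/p + (1-y)/(1-p) = -1/0.923 + 0 = -1.083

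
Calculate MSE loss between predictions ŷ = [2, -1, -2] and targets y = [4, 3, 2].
MSE = 12

MSE = (1/3)((2-4)² + (-1-3)² + (-2-2)²) = (1/3)(4 + 16 + 16) = 12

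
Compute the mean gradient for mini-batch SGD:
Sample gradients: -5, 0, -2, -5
Average gradient = -3

Average = (1/4)(-5 + 0 + -2 + -5) = -12/4 = -3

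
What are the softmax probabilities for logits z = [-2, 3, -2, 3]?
p = [0.0033, 0.4967, 0.0033, 0.4967]

exp(z) = [0.1353, 20.09, 0.1353, 20.09]
Sum = 40.44
p = [0.0033, 0.4967, 0.0033, 0.4967]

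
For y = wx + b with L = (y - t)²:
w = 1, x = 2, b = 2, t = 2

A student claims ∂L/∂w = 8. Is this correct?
Correct

y = (1)(2) + 2 = 4
∂L/∂y = 2(y - t) = 2(4 - 2) = 4
∂y/∂w = x = 2
∂L/∂w = 4 × 2 = 8

Claimed value: 8
Correct: The correct gradient is 8.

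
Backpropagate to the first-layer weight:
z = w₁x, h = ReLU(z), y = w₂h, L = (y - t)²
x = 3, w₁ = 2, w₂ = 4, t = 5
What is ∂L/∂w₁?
∂L/∂w₁ = 456

Forward pass:
z = w₁x = 2×3 = 6
h = ReLU(6) = 6
y = w₂h = 4×6 = 24

Backward pass:
∂L/∂y = 2(y - t) = 2(24 - 5) = 38
∂y/∂h = w₂ = 4
∂h/∂z = 1 (ReLU derivative)
∂z/∂w₁ = x = 3

∂L/∂w₁ = 38 × 4 × 1 × 3 = 456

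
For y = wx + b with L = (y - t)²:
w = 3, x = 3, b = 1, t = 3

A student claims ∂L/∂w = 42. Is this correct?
Correct

y = (3)(3) + 1 = 10
∂L/∂y = 2(y - t) = 2(10 - 3) = 14
∂y/∂w = x = 3
∂L/∂w = 14 × 3 = 42

Claimed value: 42
Correct: The correct gradient is 42.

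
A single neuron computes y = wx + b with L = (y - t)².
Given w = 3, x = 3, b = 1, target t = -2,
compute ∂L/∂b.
∂L/∂b = 24

y = wx + b = (3)(3) + 1 = 10
∂L/∂y = 2(y - t) = 2(10 - -2) = 24
∂y/∂b = 1
∂L/∂b = ∂L/∂y · ∂y/∂b = 24 × 1 = 24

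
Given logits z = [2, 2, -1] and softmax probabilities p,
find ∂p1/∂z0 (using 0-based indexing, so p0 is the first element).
∂p1/∂z0 = -0.238

p = softmax(z) = [0.4879, 0.4879, 0.02429]
p1 = 0.4879, p0 = 0.4879

∂p1/∂z0 = -p1 × p0 = -0.4879 × 0.4879 = -0.238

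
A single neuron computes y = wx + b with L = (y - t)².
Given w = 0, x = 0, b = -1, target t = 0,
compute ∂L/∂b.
∂L/∂b = -2

y = wx + b = (0)(0) + -1 = -1
∂L/∂y = 2(y - t) = 2(-1 - 0) = -2
∂y/∂b = 1
∂L/∂b = ∂L/∂y · ∂y/∂b = -2 × 1 = -2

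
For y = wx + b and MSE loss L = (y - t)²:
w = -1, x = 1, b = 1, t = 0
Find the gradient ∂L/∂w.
∂L/∂w = 0

y = wx + b = (-1)(1) + 1 = 0
∂L/∂y = 2(y - t) = 2(0 - 0) = 0
∂y/∂w = x = 1
∂L/∂w = ∂L/∂y · ∂y/∂w = 0 × 1 = 0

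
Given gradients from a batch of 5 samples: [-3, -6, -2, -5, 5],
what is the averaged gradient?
Average gradient = -2.2

Average = (1/5)(-3 + -6 + -2 + -5 + 5) = -11/5 = -2.2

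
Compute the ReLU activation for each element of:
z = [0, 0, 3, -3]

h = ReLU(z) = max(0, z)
h = [0, 0, 3, 0]

ReLU applied element-wise: max(0,0)=0, max(0,0)=0, max(0,3)=3, max(0,-3)=0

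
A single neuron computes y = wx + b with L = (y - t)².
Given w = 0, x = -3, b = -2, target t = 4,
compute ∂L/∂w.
∂L/∂w = 36

y = wx + b = (0)(-3) + -2 = -2
∂L/∂y = 2(y - t) = 2(-2 - 4) = -12
∂y/∂w = x = -3
∂L/∂w = ∂L/∂y · ∂y/∂w = -12 × -3 = 36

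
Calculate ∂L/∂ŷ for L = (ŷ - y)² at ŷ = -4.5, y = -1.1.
∂L/∂ŷ = -6.8

∂L/∂ŷ = 2(ŷ - y) = 2(-4.5 - -1.1) = 2(-3.4) = -6.8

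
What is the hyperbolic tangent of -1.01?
-0.7658

tanh(-1.01) = (e^(-1.01) - e^(1.01))/(e^(-1.01) + e^(1.01)) = -0.7658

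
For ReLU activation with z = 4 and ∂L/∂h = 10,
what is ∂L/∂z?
∂L/∂z = 10

h = ReLU(4) = 4
Since z > 0: ∂h/∂z = 1
∂L/∂z = ∂L/∂h · ∂h/∂z = 10 × 1 = 10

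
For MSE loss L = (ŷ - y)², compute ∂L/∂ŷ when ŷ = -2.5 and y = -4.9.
∂L/∂ŷ = 4.8

∂L/∂ŷ = 2(ŷ - y) = 2(-2.5 - -4.9) = 2(2.4) = 4.8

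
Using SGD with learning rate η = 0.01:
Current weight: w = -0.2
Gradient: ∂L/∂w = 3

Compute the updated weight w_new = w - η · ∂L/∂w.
w_new = -0.23

w_new = w - η·∂L/∂w = -0.2 - 0.01×(3) = -0.2 - (0.03) = -0.23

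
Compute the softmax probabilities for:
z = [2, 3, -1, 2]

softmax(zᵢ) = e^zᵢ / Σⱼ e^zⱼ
p = [0.2097, 0.5701, 0.0104, 0.2097]

exp(z) = [7.389, 20.09, 0.3679, 7.389]
Sum = 35.23
p = [0.2097, 0.5701, 0.0104, 0.2097]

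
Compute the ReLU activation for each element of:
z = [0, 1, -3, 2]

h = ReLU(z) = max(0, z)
h = [0, 1, 0, 2]

ReLU applied element-wise: max(0,0)=0, max(0,1)=1, max(0,-3)=0, max(0,2)=2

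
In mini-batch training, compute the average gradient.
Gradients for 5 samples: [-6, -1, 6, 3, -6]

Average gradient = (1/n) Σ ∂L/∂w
Average gradient = -0.8

Average = (1/5)(-6 + -1 + 6 + 3 + -6) = -4/5 = -0.8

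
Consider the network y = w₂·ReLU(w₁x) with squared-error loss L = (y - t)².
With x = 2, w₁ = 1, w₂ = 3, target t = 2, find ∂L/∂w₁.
∂L/∂w₁ = 48

Forward pass:
z = w₁x = 1×2 = 2
h = ReLU(2) = 2
y = w₂h = 3×2 = 6

Backward pass:
∂L/∂y = 2(y - t) = 2(6 - 2) = 8
∂y/∂h = w₂ = 3
∂h/∂z = 1 (ReLU derivative)
∂z/∂w₁ = x = 2

∂L/∂w₁ = 8 × 3 × 1 × 2 = 48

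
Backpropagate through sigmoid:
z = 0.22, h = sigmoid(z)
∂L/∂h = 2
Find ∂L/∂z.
∂L/∂z = 0.494

σ(0.22) = 0.5548
σ'(0.22) = σ(0.22)(1 - σ(0.22)) = 0.5548 × 0.4452 = 0.247
∂L/∂z = ∂L/∂h · σ'(z) = 2 × 0.247 = 0.494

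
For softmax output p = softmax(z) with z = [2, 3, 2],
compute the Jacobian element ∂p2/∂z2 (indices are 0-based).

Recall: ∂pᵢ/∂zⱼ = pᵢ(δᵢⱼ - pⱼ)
∂p2/∂z2 = 0.167

p = softmax(z) = [0.2119, 0.5761, 0.2119]
p2 = 0.2119

∂p2/∂z2 = p2(1 - p2) = 0.2119 × (1 - 0.2119) = 0.167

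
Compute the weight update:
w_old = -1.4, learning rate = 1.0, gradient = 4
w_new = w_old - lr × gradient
w_new = -5.4

w_new = w - η·∂L/∂w = -1.4 - 1.0×(4) = -1.4 - (4) = -5.4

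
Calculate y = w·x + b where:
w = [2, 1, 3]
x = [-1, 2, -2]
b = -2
y = -8

y = (2)(-1) + (1)(2) + (3)(-2) + -2 = -8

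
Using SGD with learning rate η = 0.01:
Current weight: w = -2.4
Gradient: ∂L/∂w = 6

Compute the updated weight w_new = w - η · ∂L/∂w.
w_new = -2.46

w_new = w - η·∂L/∂w = -2.4 - 0.01×(6) = -2.4 - (0.06) = -2.46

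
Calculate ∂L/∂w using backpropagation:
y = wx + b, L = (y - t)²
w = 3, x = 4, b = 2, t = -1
∂L/∂w = 120

y = wx + b = (3)(4) + 2 = 14
∂L/∂y = 2(y - t) = 2(14 - -1) = 30
∂y/∂w = x = 4
∂L/∂w = ∂L/∂y · ∂y/∂w = 30 × 4 = 120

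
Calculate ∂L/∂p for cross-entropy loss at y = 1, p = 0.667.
∂L/∂p = -1.499

∂L/∂p = -y/p + (1-y)/(1-p) = -1/0.667 + 0 = -1.499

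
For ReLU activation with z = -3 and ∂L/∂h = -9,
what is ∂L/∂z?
∂L/∂z = 0

h = ReLU(-3) = 0
Since z < 0: ∂h/∂z = 0
∂L/∂z = ∂L/∂h · ∂h/∂z = -9 × 0 = 0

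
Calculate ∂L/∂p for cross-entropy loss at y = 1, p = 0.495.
∂L/∂p = -2.02

∂L/∂p = -y/p + (1-y)/(1-p) = -1/0.495 + 0 = -2.02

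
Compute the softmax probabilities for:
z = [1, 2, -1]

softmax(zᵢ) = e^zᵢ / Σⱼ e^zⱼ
p = [0.2595, 0.7054, 0.0351]

exp(z) = [2.718, 7.389, 0.3679]
Sum = 10.48
p = [0.2595, 0.7054, 0.0351]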